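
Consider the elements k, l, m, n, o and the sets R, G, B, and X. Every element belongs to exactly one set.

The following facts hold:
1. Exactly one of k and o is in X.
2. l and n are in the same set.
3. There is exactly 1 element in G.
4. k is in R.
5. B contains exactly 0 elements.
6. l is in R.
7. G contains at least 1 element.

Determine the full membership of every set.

From (4): k ∈ R.
From (6): l ∈ R.
(1) (exactly one): o ∈ X.
(2): n matches l: n ∈ R.
(3): only 1 candidates remain for G, so all are in.

R = {k, l, n}; G = {m}; B = {}; X = {o}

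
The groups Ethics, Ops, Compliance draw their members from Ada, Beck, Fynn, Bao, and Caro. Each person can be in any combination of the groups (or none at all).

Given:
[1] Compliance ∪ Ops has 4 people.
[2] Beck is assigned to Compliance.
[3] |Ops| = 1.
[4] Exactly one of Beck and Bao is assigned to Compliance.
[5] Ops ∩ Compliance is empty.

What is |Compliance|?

3

From (2): Beck ∈ Compliance.
(4) (exactly one): Bao ∉ Compliance.
(5) (disjoint): Beck ∉ Ops.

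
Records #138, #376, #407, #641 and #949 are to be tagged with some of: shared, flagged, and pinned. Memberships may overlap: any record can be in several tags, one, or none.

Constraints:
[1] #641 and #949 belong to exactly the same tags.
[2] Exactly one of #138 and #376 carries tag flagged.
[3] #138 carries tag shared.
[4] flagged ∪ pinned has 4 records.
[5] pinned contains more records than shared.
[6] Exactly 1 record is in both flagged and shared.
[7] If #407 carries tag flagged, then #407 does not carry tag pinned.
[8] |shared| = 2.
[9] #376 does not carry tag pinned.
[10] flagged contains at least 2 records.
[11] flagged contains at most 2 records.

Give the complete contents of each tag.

shared = {#138, #376}; flagged = {#138, #407}; pinned = {#138, #641, #949}

From (3): #138 ∈ shared.
From (9): #376 ∉ pinned.
Suppose #138 ∉ flagged: no assignment then satisfies all the clues, so #138 ∈ flagged.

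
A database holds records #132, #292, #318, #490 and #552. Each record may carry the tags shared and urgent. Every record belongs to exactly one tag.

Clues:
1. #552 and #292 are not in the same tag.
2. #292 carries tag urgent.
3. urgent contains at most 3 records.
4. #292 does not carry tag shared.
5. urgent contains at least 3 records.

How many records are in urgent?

3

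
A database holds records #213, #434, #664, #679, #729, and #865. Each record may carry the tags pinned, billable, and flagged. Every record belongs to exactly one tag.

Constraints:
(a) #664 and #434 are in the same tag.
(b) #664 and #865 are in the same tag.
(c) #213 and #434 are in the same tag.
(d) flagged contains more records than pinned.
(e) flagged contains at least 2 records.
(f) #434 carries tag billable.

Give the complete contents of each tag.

pinned = {}; billable = {#213, #434, #664, #865}; flagged = {#679, #729}

From (f): #434 ∈ billable.
(a): #664 matches #434: #664 ∉ pinned.
(a): #664 matches #434: #664 ∈ billable.
(b): #865 matches #664: #865 ∉ pinned.
(b): #865 matches #664: #865 ∈ billable.
(c): #213 matches #434: #213 ∉ pinned.
(c): #213 matches #434: #213 ∈ billable.
(e): only 2 candidates remain for flagged, so all are in.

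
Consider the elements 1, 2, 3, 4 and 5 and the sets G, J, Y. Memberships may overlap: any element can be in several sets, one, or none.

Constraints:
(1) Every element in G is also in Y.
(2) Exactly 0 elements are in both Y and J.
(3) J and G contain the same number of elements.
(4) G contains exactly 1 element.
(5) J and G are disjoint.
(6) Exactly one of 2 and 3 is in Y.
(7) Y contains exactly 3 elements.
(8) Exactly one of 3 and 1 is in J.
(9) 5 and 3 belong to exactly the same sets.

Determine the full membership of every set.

G = {4}; J = {1}; Y = {3, 4, 5}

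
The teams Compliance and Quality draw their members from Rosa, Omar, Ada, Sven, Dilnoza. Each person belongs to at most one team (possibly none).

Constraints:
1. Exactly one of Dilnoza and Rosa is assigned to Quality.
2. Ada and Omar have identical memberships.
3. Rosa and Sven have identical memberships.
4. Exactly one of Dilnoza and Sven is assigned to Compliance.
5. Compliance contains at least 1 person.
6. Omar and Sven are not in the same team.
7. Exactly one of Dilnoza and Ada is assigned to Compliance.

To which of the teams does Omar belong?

Omar: none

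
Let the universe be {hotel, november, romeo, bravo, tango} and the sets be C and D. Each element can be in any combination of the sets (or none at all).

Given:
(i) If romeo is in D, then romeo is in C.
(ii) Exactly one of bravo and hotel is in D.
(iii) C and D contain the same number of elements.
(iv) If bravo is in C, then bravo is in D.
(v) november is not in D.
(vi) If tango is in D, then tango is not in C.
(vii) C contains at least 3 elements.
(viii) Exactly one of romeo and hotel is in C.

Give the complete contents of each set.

C = {bravo, november, romeo}; D = {bravo, romeo, tango}

From (v): november ∉ D.
Suppose hotel ∈ C: no assignment then satisfies all the clues, so hotel ∉ C.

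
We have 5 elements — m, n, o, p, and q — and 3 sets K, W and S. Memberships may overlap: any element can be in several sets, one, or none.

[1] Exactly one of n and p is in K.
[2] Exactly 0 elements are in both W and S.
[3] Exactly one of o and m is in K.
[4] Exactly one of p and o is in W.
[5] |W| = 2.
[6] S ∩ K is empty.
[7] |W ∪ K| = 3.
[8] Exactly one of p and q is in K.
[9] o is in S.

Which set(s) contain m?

From (9): o ∈ S.
(6) (disjoint): o ∉ K.
(3) (exactly one): m ∈ K.
(6) (disjoint): m ∉ S.
Suppose m ∈ W: no assignment then satisfies all the clues, so m ∉ W.

m: K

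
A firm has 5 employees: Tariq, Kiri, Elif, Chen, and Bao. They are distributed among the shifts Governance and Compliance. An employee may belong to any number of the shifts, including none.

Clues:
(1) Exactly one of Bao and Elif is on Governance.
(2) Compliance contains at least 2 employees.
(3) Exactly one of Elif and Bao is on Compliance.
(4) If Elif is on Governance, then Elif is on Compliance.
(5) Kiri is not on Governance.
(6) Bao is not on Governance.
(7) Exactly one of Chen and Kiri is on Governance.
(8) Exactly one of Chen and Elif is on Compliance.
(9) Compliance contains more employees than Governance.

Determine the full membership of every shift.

Governance = {Chen, Elif}; Compliance = {Elif, Kiri, Tariq}

From (5): Kiri ∉ Governance.
From (6): Bao ∉ Governance.
(1) (exactly one): Elif ∈ Governance.
(4): Elif ∈ Compliance.
(7) (exactly one): Chen ∈ Governance.
(8) (exactly one): Chen ∉ Compliance.
(3) (exactly one): Bao ∉ Compliance.
Suppose Tariq ∈ Governance: no assignment then satisfies all the clues, so Tariq ∉ Governance.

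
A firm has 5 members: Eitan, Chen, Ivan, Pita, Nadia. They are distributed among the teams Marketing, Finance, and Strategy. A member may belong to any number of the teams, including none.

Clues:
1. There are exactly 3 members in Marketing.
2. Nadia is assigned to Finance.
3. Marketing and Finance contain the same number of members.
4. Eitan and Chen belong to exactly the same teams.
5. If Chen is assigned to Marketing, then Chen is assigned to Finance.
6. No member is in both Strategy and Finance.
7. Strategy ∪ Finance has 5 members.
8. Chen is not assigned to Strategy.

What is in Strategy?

Strategy = {Ivan, Pita}

From (2): Nadia ∈ Finance.
From (8): Chen ∉ Strategy.
(4): Eitan matches Chen: Eitan ∉ Strategy.
(6) (disjoint): Nadia ∉ Strategy.
Suppose Ivan ∉ Strategy: no assignment then satisfies all the clues, so Ivan ∈ Strategy.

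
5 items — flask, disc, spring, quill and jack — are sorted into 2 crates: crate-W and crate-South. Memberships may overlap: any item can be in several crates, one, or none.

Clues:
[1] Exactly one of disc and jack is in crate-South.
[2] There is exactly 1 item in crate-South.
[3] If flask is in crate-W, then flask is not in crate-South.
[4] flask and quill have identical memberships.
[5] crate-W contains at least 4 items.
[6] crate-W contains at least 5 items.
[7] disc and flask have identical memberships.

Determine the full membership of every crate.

(6): only 5 candidates remain for crate-W, so all are in.
(3): flask ∉ crate-South.
(4): quill matches flask: quill ∉ crate-South.
(7): disc matches flask: disc ∉ crate-South.
(1) (exactly one): jack ∈ crate-South.
(2): crate-South already has 1, so the rest are out.

crate-W = {disc, flask, jack, quill, spring}; crate-South = {jack}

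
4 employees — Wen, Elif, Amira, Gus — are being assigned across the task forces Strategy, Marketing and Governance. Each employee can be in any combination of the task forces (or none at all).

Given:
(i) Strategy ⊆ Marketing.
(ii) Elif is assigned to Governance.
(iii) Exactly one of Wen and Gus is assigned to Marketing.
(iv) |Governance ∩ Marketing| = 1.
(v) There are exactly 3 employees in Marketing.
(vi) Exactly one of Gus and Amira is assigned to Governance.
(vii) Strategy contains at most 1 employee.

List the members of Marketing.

Marketing = {Amira, Elif, Wen}

From (ii): Elif ∈ Governance.
Suppose Wen ∉ Marketing: no assignment then satisfies all the clues, so Wen ∈ Marketing.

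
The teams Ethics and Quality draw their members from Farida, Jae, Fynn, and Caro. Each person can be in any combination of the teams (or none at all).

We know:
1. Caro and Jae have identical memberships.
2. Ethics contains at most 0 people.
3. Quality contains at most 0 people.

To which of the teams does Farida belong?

(2): Ethics already has 0, so the rest are out.
(3): Quality already has 0, so the rest are out.

Farida: none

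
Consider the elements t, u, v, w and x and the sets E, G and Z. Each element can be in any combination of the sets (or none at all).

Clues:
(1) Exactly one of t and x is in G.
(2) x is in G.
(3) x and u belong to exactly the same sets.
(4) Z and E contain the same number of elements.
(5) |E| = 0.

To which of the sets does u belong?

From (2): x ∈ G.
(1) (exactly one): t ∉ G.
(3): u matches x: u ∈ G.
(5): E already has 0, so the rest are out.
Suppose u ∈ Z: no assignment then satisfies all the clues, so u ∉ Z.

u: G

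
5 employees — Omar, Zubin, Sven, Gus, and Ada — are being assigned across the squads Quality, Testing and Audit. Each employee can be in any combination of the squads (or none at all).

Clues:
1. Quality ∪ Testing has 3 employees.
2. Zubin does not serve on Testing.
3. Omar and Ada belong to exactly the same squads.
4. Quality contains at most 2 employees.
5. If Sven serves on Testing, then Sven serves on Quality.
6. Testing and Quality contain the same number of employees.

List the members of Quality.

Quality = {Sven, Zubin}

From (2): Zubin ∉ Testing.
Suppose Omar ∈ Quality: no assignment then satisfies all the clues, so Omar ∉ Quality.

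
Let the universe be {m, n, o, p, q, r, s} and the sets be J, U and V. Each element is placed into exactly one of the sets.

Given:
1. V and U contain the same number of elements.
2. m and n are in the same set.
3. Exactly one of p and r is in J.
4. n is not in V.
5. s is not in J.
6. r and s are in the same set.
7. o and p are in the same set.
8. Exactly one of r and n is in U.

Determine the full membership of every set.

J = {o, p, q}; U = {m, n}; V = {r, s}

From (4): n ∉ V.
From (5): s ∉ J.
(2): m matches n: m ∉ V.
(6): r matches s: r ∉ J.
(3) (exactly one): p ∈ J.
(7): o matches p: o ∈ J.
Suppose m ∈ J: no assignment then satisfies all the clues, so m ∉ J.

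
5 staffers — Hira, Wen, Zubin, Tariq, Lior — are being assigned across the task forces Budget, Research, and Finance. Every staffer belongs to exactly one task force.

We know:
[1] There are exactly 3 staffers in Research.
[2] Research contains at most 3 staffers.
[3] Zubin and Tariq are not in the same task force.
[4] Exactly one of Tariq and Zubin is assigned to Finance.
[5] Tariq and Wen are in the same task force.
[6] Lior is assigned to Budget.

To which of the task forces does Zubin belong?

Zubin: Finance

From (6): Lior ∈ Budget.
Suppose Zubin ∈ Budget: no assignment then satisfies all the clues, so Zubin ∉ Budget.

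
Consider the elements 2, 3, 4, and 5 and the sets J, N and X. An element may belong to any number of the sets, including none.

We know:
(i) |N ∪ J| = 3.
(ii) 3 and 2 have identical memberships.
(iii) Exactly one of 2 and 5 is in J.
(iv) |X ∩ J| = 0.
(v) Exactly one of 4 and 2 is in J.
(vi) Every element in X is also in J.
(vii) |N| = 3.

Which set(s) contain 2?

2: J, N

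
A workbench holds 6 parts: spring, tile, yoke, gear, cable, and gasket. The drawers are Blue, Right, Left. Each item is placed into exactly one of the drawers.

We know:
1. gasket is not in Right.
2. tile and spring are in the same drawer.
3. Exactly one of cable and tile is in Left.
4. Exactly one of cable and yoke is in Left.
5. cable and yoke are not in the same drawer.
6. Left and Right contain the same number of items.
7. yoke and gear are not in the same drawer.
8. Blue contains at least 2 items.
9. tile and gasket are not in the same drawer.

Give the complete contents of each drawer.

Blue = {gasket, yoke}; Right = {spring, tile}; Left = {cable, gear}

From (1): gasket ∉ Right.
Suppose spring ∈ Blue: no assignment then satisfies all the clues, so spring ∉ Blue.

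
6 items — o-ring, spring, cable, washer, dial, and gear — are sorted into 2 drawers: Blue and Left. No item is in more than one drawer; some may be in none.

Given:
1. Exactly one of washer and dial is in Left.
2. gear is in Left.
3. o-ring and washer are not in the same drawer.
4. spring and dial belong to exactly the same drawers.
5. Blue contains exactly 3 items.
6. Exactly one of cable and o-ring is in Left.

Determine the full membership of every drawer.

Blue = {dial, o-ring, spring}; Left = {cable, gear, washer}

From (2): gear ∈ Left.
Suppose o-ring ∉ Blue: no assignment then satisfies all the clues, so o-ring ∈ Blue.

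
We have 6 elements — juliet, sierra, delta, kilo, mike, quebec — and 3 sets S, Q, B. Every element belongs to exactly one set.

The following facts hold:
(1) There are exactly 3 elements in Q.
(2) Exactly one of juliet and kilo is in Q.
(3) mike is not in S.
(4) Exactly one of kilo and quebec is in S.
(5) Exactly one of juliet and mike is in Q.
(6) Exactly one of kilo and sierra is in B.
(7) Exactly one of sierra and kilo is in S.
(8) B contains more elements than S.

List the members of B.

B = {mike, sierra}

From (3): mike ∉ S.
Suppose juliet ∈ B: no assignment then satisfies all the clues, so juliet ∉ B.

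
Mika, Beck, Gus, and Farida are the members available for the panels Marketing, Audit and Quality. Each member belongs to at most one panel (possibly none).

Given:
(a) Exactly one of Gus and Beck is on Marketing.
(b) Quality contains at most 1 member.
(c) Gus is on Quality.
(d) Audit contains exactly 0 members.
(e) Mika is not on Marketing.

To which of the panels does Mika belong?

Mika: none

From (c): Gus ∈ Quality.
From (e): Mika ∉ Marketing.
(a) (exactly one): Beck ∈ Marketing.
(b): Quality already has 1, so the rest are out.
(d): Audit already has 0, so the rest are out.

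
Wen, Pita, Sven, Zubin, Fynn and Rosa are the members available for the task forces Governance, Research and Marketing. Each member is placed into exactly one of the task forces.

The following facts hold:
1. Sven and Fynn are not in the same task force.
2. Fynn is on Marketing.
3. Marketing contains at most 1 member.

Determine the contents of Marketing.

Marketing = {Fynn}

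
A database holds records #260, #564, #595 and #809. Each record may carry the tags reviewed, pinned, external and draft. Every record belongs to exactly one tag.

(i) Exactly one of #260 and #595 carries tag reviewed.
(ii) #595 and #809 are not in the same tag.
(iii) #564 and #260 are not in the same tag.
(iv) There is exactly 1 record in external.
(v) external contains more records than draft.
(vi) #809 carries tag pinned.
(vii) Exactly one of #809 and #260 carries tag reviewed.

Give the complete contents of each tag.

reviewed = {#260}; pinned = {#564, #809}; external = {#595}; draft = {}

From (vi): #809 ∈ pinned.
(ii): #595 ∉ pinned.
(vii) (exactly one): #260 ∈ reviewed.
(i) (exactly one): #595 ∉ reviewed.
(iii): #564 ∉ reviewed.
Suppose #564 ∉ pinned: no assignment then satisfies all the clues, so #564 ∈ pinned.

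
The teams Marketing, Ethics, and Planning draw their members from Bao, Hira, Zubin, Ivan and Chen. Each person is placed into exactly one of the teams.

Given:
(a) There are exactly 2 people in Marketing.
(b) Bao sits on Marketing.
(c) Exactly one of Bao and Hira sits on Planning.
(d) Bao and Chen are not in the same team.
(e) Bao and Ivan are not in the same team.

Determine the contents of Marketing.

Marketing = {Bao, Zubin}

From (b): Bao ∈ Marketing.
(c) (exactly one): Hira ∈ Planning.
(d): Chen ∉ Marketing.
(e): Ivan ∉ Marketing.
(a): only 2 candidates remain for Marketing, so all are in.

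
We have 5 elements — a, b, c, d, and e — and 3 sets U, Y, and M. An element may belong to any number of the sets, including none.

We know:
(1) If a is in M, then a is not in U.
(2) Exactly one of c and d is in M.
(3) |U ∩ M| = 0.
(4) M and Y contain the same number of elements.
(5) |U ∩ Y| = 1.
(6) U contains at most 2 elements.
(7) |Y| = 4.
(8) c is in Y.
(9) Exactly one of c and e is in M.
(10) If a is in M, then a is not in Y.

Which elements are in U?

From (8): c ∈ Y.
Suppose a ∈ U: no assignment then satisfies all the clues, so a ∉ U.

U = {c}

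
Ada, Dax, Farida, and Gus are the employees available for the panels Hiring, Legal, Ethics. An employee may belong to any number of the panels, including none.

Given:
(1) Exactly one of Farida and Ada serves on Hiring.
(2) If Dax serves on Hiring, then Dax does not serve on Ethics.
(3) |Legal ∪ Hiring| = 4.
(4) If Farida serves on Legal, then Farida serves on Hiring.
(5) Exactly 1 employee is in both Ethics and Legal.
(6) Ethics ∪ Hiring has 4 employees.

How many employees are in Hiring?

3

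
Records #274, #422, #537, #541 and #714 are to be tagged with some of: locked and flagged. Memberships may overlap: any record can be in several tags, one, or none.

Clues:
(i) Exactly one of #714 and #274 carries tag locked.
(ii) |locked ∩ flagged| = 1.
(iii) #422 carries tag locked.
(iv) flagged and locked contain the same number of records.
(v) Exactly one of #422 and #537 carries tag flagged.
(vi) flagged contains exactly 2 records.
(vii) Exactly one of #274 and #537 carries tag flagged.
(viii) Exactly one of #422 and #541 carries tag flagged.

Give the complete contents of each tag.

locked = {#422, #714}; flagged = {#274, #422}

From (iii): #422 ∈ locked.
Suppose #274 ∈ locked: no assignment then satisfies all the clues, so #274 ∉ locked.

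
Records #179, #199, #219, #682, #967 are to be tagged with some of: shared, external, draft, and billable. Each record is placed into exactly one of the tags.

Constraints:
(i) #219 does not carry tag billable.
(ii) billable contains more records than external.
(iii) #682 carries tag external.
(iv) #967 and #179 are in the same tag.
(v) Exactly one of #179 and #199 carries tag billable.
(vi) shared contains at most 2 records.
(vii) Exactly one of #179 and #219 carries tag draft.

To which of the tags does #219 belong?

#219: draft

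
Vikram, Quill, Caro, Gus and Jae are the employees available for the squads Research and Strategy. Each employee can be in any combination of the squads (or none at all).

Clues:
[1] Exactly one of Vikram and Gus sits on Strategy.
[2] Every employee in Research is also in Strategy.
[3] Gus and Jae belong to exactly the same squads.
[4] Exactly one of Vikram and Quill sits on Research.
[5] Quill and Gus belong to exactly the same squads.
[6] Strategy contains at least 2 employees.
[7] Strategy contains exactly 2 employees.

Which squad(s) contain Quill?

Quill: none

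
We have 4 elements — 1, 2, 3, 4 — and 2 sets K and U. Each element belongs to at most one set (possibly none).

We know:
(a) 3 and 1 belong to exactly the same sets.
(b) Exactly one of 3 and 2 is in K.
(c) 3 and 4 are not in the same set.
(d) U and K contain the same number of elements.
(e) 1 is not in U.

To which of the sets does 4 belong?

4: U

From (e): 1 ∉ U.
(a): 3 matches 1: 3 ∉ U.
Suppose 4 ∈ K: no assignment then satisfies all the clues, so 4 ∉ K.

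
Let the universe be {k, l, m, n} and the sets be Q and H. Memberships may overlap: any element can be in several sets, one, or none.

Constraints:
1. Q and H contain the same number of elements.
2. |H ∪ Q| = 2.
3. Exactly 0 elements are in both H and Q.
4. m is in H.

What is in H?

H = {m}

From (4): m ∈ H.
Suppose k ∈ H: no assignment then satisfies all the clues, so k ∉ H.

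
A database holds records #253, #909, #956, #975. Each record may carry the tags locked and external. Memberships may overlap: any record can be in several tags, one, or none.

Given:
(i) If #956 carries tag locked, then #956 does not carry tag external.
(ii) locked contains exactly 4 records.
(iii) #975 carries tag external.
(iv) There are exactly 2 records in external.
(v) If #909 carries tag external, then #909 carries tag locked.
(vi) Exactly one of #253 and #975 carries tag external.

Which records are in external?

From (iii): #975 ∈ external.
(ii): only 4 candidates remain for locked, so all are in.
(vi) (exactly one): #253 ∉ external.
(i): #956 ∉ external.
(iv): only 2 candidates remain for external, so all are in.

external = {#909, #975}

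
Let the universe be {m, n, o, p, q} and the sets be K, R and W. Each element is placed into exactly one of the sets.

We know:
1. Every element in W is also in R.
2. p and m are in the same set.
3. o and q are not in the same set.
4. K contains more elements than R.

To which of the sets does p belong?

p: K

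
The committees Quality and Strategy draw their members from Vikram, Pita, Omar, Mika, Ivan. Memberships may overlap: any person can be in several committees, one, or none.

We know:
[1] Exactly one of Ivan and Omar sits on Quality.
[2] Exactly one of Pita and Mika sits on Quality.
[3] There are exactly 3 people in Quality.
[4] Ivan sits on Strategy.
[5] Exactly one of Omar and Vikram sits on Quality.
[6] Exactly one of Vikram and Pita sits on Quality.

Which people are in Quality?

From (4): Ivan ∈ Strategy.
Suppose Vikram ∉ Quality: no assignment then satisfies all the clues, so Vikram ∈ Quality.

Quality = {Ivan, Mika, Vikram}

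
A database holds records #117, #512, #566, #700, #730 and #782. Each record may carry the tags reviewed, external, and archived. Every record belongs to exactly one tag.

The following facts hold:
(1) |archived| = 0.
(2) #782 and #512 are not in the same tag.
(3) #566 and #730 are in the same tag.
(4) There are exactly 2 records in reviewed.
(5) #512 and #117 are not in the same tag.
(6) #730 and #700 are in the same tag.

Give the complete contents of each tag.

reviewed = {#117, #782}; external = {#512, #566, #700, #730}; archived = {}

(1): archived already has 0, so the rest are out.
Suppose #117 ∉ reviewed: no assignment then satisfies all the clues, so #117 ∈ reviewed.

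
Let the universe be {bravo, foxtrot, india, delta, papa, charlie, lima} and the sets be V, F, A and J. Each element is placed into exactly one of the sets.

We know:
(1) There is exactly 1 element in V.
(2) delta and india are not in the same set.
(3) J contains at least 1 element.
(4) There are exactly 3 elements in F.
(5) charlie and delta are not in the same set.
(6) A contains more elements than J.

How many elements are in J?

1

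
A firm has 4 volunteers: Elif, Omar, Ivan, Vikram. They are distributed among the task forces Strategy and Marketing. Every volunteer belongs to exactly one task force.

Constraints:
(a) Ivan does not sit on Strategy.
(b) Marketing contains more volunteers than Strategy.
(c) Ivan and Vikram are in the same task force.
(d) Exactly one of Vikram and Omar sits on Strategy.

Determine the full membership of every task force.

Strategy = {Omar}; Marketing = {Elif, Ivan, Vikram}

From (a): Ivan ∉ Strategy.
(c): Vikram matches Ivan: Vikram ∉ Strategy.
(d) (exactly one): Omar ∈ Strategy.
Only one task force left: Ivan ∈ Marketing.
Only one task force left: Vikram ∈ Marketing.
Suppose Elif ∈ Strategy: no assignment then satisfies all the clues, so Elif ∉ Strategy.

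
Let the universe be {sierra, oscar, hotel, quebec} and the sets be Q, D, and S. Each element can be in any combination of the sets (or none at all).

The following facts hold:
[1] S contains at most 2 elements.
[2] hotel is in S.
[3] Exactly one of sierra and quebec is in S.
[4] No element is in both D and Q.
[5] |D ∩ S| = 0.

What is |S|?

2

From (2): hotel ∈ S.
Suppose oscar ∈ S: no assignment then satisfies all the clues, so oscar ∉ S.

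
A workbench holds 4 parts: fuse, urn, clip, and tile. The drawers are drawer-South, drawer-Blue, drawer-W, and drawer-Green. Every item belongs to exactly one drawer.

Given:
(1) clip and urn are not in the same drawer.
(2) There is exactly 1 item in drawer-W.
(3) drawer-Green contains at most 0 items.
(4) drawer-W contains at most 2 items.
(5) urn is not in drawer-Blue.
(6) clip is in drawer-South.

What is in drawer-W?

drawer-W = {urn}

From (5): urn ∉ drawer-Blue.
From (6): clip ∈ drawer-South.
(1): urn ∉ drawer-South.
(3): drawer-Green already has 0, so the rest are out.
Only one drawer left: urn ∈ drawer-W.
(2): drawer-W already has 1, so the rest are out.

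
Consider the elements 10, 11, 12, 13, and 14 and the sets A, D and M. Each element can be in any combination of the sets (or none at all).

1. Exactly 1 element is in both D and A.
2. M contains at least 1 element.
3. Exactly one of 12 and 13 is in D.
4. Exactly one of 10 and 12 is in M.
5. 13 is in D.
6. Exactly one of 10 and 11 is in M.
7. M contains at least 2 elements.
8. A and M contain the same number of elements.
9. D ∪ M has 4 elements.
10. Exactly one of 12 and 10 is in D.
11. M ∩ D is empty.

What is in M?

M = {11, 12}

From (5): 13 ∈ D.
(3) (exactly one): 12 ∉ D.
(10) (exactly one): 10 ∈ D.
(11) (disjoint): 10 ∉ M.
(11) (disjoint): 13 ∉ M.
(4) (exactly one): 12 ∈ M.
(6) (exactly one): 11 ∈ M.
(11) (disjoint): 11 ∉ D.
Suppose 14 ∈ M: no assignment then satisfies all the clues, so 14 ∉ M.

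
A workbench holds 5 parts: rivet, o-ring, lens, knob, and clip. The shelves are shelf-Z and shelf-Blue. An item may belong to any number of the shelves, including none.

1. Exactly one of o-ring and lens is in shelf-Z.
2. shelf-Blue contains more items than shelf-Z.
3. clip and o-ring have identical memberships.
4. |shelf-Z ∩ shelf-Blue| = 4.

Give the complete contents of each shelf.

shelf-Z = {clip, knob, o-ring, rivet}; shelf-Blue = {clip, knob, lens, o-ring, rivet}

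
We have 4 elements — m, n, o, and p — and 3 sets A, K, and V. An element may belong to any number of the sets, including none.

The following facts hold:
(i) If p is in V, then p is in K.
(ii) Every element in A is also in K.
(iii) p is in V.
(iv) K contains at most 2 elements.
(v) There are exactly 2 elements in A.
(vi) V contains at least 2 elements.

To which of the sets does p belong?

From (iii): p ∈ V.
(i): p ∈ K.
Suppose p ∉ A: no assignment then satisfies all the clues, so p ∈ A.

p: A, K, V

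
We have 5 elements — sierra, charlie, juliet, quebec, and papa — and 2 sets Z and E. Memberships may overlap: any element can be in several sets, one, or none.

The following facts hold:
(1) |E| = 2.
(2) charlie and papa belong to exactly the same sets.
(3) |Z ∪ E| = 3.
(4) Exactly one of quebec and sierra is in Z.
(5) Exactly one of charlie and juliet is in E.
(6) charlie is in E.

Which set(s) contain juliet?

juliet: none

From (6): charlie ∈ E.
(2): papa matches charlie: papa ∈ E.
(5) (exactly one): juliet ∉ E.
(1): E already has 2, so the rest are out.
Suppose juliet ∈ Z: no assignment then satisfies all the clues, so juliet ∉ Z.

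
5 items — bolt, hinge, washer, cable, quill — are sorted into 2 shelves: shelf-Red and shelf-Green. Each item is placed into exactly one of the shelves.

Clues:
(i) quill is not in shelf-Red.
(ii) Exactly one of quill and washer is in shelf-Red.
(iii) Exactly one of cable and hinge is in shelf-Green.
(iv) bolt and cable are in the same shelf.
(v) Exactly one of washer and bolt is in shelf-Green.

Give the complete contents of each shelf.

shelf-Red = {hinge, washer}; shelf-Green = {bolt, cable, quill}

From (i): quill ∉ shelf-Red.
(ii) (exactly one): washer ∈ shelf-Red.
(v) (exactly one): bolt ∈ shelf-Green.
Only one shelf left: quill ∈ shelf-Green.
(iv): cable matches bolt: cable ∉ shelf-Red.
(iv): cable matches bolt: cable ∈ shelf-Green.
(iii) (exactly one): hinge ∉ shelf-Green.
Only one shelf left: hinge ∈ shelf-Red.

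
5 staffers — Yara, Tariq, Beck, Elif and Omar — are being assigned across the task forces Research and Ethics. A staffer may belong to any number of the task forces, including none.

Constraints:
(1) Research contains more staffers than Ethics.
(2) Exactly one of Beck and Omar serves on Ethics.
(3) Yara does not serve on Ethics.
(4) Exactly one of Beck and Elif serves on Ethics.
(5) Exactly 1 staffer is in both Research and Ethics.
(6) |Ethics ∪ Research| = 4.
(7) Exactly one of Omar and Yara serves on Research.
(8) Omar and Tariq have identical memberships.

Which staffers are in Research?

Research = {Beck, Elif, Omar, Tariq}

From (3): Yara ∉ Ethics.
Suppose Yara ∈ Research: no assignment then satisfies all the clues, so Yara ∉ Research.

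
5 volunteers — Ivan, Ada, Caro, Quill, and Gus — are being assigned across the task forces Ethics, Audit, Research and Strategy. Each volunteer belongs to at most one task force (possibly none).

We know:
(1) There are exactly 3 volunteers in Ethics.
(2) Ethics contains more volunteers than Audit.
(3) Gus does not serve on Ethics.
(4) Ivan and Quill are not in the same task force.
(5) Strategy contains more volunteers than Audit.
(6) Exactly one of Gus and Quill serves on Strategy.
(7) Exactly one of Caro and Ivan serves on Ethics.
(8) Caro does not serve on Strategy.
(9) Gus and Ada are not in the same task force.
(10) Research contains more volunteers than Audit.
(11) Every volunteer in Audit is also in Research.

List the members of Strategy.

Strategy = {Gus}

From (3): Gus ∉ Ethics.
From (8): Caro ∉ Strategy.
Suppose Ivan ∈ Strategy: no assignment then satisfies all the clues, so Ivan ∉ Strategy.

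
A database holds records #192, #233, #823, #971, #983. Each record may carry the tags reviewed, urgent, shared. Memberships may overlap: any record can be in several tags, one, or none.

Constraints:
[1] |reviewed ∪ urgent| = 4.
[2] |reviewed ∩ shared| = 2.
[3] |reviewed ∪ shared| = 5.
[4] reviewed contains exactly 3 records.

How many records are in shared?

4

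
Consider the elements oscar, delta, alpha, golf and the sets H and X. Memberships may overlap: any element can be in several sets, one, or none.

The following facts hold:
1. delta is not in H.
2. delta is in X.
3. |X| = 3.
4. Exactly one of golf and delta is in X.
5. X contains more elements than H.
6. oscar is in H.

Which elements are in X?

X = {alpha, delta, oscar}

From (1): delta ∉ H.
From (2): delta ∈ X.
From (6): oscar ∈ H.
(4) (exactly one): golf ∉ X.
(3): only 3 candidates remain for X, so all are in.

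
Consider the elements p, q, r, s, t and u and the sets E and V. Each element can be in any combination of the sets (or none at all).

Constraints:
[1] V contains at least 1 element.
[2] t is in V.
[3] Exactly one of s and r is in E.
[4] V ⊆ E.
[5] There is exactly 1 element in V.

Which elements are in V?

V = {t}

From (2): t ∈ V.
(4) with t ∈ V: t ∈ E.
(5): V already has 1, so the rest are out.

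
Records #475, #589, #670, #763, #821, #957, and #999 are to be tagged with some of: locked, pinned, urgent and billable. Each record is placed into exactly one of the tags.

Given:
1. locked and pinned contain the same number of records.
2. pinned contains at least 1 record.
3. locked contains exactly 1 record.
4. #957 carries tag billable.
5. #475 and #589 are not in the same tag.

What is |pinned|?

1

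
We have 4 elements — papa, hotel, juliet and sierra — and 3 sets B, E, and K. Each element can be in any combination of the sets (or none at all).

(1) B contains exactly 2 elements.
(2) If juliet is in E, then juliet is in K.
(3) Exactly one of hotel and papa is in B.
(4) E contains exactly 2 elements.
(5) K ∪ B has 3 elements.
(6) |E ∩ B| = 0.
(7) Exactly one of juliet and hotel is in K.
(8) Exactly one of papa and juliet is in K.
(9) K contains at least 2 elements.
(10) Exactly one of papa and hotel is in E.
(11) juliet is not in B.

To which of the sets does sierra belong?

sierra: B, K

From (11): juliet ∉ B.
Suppose sierra ∉ B: no assignment then satisfies all the clues, so sierra ∈ B.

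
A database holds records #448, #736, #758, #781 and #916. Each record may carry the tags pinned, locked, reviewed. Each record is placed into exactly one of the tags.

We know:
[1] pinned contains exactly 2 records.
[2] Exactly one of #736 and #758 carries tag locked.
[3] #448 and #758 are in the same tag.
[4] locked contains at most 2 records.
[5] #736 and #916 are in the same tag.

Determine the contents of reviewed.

reviewed = {#781}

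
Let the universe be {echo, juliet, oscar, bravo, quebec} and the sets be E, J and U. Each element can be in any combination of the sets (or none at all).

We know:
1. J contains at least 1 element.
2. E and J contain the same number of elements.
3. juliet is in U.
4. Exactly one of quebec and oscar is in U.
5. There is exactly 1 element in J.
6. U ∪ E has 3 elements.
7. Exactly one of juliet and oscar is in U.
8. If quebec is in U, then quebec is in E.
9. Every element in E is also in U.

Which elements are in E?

E = {quebec}

From (3): juliet ∈ U.
(7) (exactly one): oscar ∉ U.
(9) contrapositive: oscar ∉ E.
(4) (exactly one): quebec ∈ U.
(8): quebec ∈ E.
Suppose echo ∈ E: no assignment then satisfies all the clues, so echo ∉ E.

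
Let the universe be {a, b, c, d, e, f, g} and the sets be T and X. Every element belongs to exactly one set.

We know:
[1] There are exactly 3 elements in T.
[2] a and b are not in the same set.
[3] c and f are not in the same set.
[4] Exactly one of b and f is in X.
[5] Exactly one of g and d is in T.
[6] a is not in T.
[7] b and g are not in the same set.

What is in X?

X = {a, e, f, g}

From (6): a ∉ T.
Only one set left: a ∈ X.
(2): b ∉ X.
(4) (exactly one): f ∈ X.
Only one set left: b ∈ T.
(3): c ∉ X.
(7): g ∉ T.
Only one set left: c ∈ T.
Only one set left: g ∈ X.
(5) (exactly one): d ∈ T.
(1): T already has 3, so the rest are out.
Only one set left: e ∈ X.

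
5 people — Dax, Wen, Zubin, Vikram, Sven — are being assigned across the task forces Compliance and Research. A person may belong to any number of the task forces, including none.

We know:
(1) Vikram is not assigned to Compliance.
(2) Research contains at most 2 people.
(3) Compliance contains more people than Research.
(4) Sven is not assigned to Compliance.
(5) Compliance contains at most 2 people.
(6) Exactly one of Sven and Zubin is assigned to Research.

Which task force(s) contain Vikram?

From (1): Vikram ∉ Compliance.
From (4): Sven ∉ Compliance.
Suppose Vikram ∈ Research: no assignment then satisfies all the clues, so Vikram ∉ Research.

Vikram: none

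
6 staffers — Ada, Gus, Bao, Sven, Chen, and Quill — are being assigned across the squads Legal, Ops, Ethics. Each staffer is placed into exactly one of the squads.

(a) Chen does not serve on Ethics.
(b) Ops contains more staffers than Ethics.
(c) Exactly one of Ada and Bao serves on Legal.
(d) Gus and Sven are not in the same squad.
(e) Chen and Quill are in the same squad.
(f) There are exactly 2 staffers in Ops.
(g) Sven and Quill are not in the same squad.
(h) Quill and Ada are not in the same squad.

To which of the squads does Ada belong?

Ada: Ops

From (a): Chen ∉ Ethics.
(e): Quill matches Chen: Quill ∉ Ethics.
Suppose Ada ∈ Legal: no assignment then satisfies all the clues, so Ada ∉ Legal.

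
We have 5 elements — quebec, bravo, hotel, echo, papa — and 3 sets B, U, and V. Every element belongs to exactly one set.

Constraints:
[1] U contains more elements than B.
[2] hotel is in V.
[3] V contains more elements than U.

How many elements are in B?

From (2): hotel ∈ V.
Suppose quebec ∈ B: no assignment then satisfies all the clues, so quebec ∉ B.

0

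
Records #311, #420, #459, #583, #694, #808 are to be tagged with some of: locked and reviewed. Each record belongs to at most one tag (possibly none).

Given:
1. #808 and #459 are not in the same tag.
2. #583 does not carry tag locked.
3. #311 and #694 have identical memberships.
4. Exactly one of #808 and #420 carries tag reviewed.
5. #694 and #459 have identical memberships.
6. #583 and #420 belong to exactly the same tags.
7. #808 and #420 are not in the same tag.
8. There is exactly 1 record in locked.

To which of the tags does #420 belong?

#420: reviewed

From (2): #583 ∉ locked.
(6): #420 matches #583: #420 ∉ locked.
Suppose #420 ∉ reviewed: no assignment then satisfies all the clues, so #420 ∈ reviewed.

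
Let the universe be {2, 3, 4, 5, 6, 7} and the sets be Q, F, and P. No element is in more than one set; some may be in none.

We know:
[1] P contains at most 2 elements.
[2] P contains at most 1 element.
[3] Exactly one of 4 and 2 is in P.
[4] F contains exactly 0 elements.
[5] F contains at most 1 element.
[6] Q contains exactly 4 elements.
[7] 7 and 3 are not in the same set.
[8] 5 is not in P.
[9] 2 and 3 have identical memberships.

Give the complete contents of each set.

Q = {2, 3, 5, 6}; F = {}; P = {4}

From (8): 5 ∉ P.
(4): F already has 0, so the rest are out.
Suppose 2 ∉ Q: no assignment then satisfies all the clues, so 2 ∈ Q.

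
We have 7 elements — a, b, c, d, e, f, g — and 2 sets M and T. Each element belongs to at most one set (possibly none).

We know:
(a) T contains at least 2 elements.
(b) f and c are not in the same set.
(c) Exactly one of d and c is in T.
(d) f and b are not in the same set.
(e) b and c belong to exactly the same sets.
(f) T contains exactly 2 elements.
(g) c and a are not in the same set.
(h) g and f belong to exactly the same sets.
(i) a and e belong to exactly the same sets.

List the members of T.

T = {b, c}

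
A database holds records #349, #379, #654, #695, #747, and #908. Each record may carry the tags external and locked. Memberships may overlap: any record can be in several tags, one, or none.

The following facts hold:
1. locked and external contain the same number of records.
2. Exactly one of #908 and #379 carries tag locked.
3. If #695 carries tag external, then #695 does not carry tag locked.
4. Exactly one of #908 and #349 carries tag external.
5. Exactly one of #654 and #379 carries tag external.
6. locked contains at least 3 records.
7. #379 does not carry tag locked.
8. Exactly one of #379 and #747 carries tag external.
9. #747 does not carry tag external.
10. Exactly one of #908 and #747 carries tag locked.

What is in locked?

locked = {#349, #654, #908}

From (7): #379 ∉ locked.
From (9): #747 ∉ external.
(2) (exactly one): #908 ∈ locked.
(8) (exactly one): #379 ∈ external.
(10) (exactly one): #747 ∉ locked.
(5) (exactly one): #654 ∉ external.
Suppose #349 ∉ locked: no assignment then satisfies all the clues, so #349 ∈ locked.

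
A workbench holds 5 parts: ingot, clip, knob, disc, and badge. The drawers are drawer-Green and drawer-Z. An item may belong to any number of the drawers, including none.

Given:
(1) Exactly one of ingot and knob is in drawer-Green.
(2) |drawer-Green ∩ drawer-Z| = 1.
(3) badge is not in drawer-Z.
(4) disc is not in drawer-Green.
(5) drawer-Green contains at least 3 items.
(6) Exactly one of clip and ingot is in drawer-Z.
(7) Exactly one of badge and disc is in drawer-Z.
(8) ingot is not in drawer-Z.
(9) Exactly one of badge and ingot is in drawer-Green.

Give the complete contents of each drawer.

drawer-Green = {badge, clip, knob}; drawer-Z = {clip, disc}

From (3): badge ∉ drawer-Z.
From (4): disc ∉ drawer-Green.
From (8): ingot ∉ drawer-Z.
(6) (exactly one): clip ∈ drawer-Z.
(7) (exactly one): disc ∈ drawer-Z.
Suppose ingot ∈ drawer-Green: no assignment then satisfies all the clues, so ingot ∉ drawer-Green.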